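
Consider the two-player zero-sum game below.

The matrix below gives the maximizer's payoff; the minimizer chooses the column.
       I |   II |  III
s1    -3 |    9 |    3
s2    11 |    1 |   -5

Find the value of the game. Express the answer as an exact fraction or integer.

Column II is strictly dominated by III for the minimizer (it gives the maximizer more in every row).
The remaining 2×2 game on (s1, s2) × (I, III) has no saddle point. Let the maximizer play s1 with probability p; indifference gives −3p + 11(1−p) = 3p − 5(1−p), so p = 8/11.
Similarly the minimizer's optimal q on I is 4/11, and the value is -3·(4/11) + (3)·(7/11) = 9/11.

9/11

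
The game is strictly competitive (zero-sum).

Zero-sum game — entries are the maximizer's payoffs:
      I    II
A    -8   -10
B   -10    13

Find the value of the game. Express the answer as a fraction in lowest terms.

Row minima are -10 and -10, so the maximizer's maximin is -10; column maxima are -8 and 13, so the minimizer's minimax is -8. These differ, so the equilibrium is in mixed strategies.
Let the maximizer play A with probability p. The minimizer is indifferent when −8p − 10(1−p) = −10p + 13(1−p), giving p = 23/25.
Let the minimizer play I with probability q. The maximizer is indifferent when −8q − 10(1−q) = −10q + 13(1−q), giving q = 23/25.
The value is -8·(23/25) + (-10)·(2/25) = -204/25.

-204/25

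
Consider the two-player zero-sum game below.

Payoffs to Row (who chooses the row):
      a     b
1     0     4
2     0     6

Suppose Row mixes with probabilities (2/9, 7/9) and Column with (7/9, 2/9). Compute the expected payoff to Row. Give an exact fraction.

100/81

Against (7/9, 2/9), each row's expected payoff is 1: 8/9; 2: 4/3.
Taking the (2/9, 7/9)-weighted average: (2/9)·(8/9) + (7/9)·(4/3) = 100/81.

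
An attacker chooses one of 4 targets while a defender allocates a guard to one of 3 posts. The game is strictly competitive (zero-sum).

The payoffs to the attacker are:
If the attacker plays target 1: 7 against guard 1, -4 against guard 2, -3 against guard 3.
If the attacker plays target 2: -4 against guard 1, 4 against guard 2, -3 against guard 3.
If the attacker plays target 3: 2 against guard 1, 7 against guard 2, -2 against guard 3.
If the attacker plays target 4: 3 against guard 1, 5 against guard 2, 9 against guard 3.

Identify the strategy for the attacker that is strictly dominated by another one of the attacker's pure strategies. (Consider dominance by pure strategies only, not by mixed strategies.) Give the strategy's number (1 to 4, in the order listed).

2

Compare target 2 with target 3: 2 > -4, 7 > 4, -2 > -3.
So target 3 strictly dominates target 2 for the attacker; target 2 is strictly dominated.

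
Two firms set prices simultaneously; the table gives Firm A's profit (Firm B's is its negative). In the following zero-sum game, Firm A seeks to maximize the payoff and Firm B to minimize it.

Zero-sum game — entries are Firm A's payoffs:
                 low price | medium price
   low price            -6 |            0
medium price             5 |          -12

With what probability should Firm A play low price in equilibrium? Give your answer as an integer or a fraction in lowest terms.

17/23

Row minima are -6 and -12, so Firm A's maximin is -6; column maxima are 5 and 0, so Firm B's minimax is 0. These differ, so the equilibrium is in mixed strategies.
Let Firm A play low price with probability p. Firm B is indifferent when −6p + 5(1−p) = −12(1−p), giving p = 17/23.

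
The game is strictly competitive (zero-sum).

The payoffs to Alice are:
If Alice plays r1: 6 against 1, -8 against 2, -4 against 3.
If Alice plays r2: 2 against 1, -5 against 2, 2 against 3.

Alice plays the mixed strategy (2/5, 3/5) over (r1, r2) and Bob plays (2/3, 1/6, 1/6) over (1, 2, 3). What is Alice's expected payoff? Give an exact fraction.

Against (2/3, 1/6, 1/6), each row's expected payoff is r1: 2; r2: 5/6.
Taking the (2/5, 3/5)-weighted average: (2/5)·(2) + (3/5)·(5/6) = 13/10.

13/10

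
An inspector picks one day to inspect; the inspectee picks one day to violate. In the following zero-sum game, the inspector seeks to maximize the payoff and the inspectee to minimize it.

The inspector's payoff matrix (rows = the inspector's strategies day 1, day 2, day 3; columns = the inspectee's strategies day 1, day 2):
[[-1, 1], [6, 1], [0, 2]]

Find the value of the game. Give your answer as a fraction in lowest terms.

12/7

Row day 1 is strictly dominated by row day 3, so the inspector never plays it.
The remaining 2×2 game on (day 2, day 3) × (day 1, day 2) has no saddle point. Let the inspector play day 2 with probability p; indifference gives 6p = p + 2(1−p), so p = 2/7.
Similarly the inspectee's optimal q on day 1 is 1/7, and the value is 6·(1/7) + (1)·(6/7) = 12/7.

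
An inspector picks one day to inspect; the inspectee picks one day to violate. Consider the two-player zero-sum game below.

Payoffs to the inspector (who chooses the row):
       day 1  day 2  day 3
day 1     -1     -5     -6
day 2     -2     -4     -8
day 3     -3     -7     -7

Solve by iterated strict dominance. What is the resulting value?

Column day 1 is strictly dominated by day 2 for the inspectee (-5<-1, -4<-2, -7<-3); eliminate day 1.
Row day 3 is strictly dominated by row day 1 (-5>-7, -6>-7); eliminate day 3.
Column day 2 is strictly dominated by day 3 for the inspectee (-6<-5, -8<-4); eliminate day 2.
Row day 2 is strictly dominated by row day 1 (-6>-8); eliminate day 2.
Only (day 1, day 3) remains, with payoff -6.

-6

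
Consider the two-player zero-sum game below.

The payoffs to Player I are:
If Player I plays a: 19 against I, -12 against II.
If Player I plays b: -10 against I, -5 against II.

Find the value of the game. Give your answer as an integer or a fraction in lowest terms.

-215/36

Row minima are -12 and -10, so Player I's maximin is -10; column maxima are 19 and -5, so Player II's minimax is -5. These differ, so the equilibrium is in mixed strategies.
Let Player I play a with probability p. Player II is indifferent when 19p − 10(1−p) = −12p − 5(1−p), giving p = 5/36.
Let Player II play I with probability q. Player I is indifferent when 19q − 12(1−q) = −10q − 5(1−q), giving q = 7/36.
The value is 19·(7/36) + (-12)·(29/36) = -215/36.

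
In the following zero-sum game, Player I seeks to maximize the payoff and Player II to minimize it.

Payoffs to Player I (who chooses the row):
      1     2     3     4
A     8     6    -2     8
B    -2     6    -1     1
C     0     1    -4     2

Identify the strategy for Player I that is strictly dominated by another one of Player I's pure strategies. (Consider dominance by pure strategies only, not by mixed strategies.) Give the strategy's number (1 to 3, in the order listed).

3

Compare C with A: 8 > 0, 6 > 1, -2 > -4, 8 > 2.
So A strictly dominates C for Player I; C is strictly dominated.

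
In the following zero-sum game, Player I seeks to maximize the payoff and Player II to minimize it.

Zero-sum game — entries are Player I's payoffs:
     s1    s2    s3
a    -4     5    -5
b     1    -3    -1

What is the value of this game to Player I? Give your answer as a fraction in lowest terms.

Column s1 is strictly dominated by s3 for Player II (it gives Player I more in every row).
The remaining 2×2 game on (a, b) × (s2, s3) has no saddle point. Let Player I play a with probability p; indifference gives 5p − 3(1−p) = −5p − (1−p), so p = 1/6.
Similarly Player II's optimal q on s2 is 1/3, and the value is 5·(1/3) + (-5)·(2/3) = -5/3.

-5/3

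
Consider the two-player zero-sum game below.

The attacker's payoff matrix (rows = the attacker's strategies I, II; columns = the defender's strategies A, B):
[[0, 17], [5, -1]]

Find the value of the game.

Row minima are 0 and -1, so the attacker's maximin is 0; column maxima are 5 and 17, so the defender's minimax is 5. These differ, so the equilibrium is in mixed strategies.
Let the attacker play I with probability p. The defender is indifferent when 5(1−p) = 17p − (1−p), giving p = 6/23.
Let the defender play A with probability q. The attacker is indifferent when 17(1−q) = 5q − (1−q), giving q = 18/23.
The value is 0·(18/23) + (17)·(5/23) = 85/23.

85/23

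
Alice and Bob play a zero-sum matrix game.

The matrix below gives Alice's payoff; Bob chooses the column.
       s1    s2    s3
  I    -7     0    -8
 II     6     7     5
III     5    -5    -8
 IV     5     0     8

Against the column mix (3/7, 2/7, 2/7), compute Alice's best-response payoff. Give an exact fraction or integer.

6

I: (-7)·(3/7) + (0)·(2/7) + (-8)·(2/7) = -37/7.
II: (6)·(3/7) + (7)·(2/7) + (5)·(2/7) = 6.
III: (5)·(3/7) + (-5)·(2/7) + (-8)·(2/7) = -11/7.
IV: (5)·(3/7) + (0)·(2/7) + (8)·(2/7) = 31/7.
The best pure response is II with expected payoff 6.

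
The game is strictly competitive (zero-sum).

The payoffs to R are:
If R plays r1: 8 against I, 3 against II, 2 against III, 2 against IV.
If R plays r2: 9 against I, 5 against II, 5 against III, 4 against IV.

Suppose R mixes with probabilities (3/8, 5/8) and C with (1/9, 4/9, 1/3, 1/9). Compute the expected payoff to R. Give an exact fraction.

Against (1/9, 4/9, 1/3, 1/9), each row's expected payoff is r1: 28/9; r2: 16/3.
Taking the (3/8, 5/8)-weighted average: (3/8)·(28/9) + (5/8)·(16/3) = 9/2.

9/2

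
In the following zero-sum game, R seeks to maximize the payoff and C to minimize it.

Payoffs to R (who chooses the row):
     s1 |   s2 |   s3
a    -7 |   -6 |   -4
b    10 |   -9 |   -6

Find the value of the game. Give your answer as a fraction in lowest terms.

Column s3 is strictly dominated by s2 for C (it gives R more in every row).
The remaining 2×2 game on (a, b) × (s1, s2) has no saddle point. Let R play a with probability p; indifference gives −7p + 10(1−p) = −6p − 9(1−p), so p = 19/20.
Similarly C's optimal q on s1 is 3/20, and the value is -7·(3/20) + (-6)·(17/20) = -123/20.

-123/20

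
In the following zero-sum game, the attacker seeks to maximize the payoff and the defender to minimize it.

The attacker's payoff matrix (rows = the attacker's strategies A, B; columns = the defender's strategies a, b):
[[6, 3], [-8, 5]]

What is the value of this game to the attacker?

Row minima are 3 and -8, so the attacker's maximin is 3; column maxima are 6 and 5, so the defender's minimax is 5. These differ, so the equilibrium is in mixed strategies.
Let the attacker play A with probability p. The defender is indifferent when 6p − 8(1−p) = 3p + 5(1−p), giving p = 13/16.
Let the defender play a with probability q. The attacker is indifferent when 6q + 3(1−q) = −8q + 5(1−q), giving q = 1/8.
The value is 6·(1/8) + (3)·(7/8) = 27/8.

27/8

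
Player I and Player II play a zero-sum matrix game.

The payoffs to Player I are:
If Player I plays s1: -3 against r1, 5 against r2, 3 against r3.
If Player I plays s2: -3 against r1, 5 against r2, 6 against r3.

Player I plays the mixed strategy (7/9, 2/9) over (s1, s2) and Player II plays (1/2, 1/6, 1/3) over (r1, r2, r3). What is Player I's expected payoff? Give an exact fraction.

Against (1/2, 1/6, 1/3), each row's expected payoff is s1: 1/3; s2: 4/3.
Taking the (7/9, 2/9)-weighted average: (7/9)·(1/3) + (2/9)·(4/3) = 5/9.

5/9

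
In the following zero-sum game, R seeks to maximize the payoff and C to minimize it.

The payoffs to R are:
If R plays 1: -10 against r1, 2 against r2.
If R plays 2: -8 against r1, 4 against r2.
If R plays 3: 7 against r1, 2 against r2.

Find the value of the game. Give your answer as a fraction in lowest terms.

44/17

Row 1 is strictly dominated by row 2, so R never plays it.
The remaining 2×2 game on (2, 3) × (r1, r2) has no saddle point. Let R play 2 with probability p; indifference gives −8p + 7(1−p) = 4p + 2(1−p), so p = 5/17.
Similarly C's optimal q on r1 is 2/17, and the value is -8·(2/17) + (4)·(15/17) = 44/17.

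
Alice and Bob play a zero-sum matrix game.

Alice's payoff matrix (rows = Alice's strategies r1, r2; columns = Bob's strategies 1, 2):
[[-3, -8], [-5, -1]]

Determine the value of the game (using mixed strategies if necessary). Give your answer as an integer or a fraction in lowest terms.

Row minima are -8 and -5, so Alice's maximin is -5; column maxima are -3 and -1, so Bob's minimax is -3. These differ, so the equilibrium is in mixed strategies.
Let Alice play r1 with probability p. Bob is indifferent when −3p − 5(1−p) = −8p − (1−p), giving p = 4/9.
Let Bob play 1 with probability q. Alice is indifferent when −3q − 8(1−q) = −5q − (1−q), giving q = 7/9.
The value is -3·(7/9) + (-8)·(2/9) = -37/9.

-37/9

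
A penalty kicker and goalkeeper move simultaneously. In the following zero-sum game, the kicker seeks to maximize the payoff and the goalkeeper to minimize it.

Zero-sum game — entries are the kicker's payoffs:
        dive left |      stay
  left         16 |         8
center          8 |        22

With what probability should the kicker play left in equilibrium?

7/11

Row minima are 8 and 8, so the kicker's maximin is 8; column maxima are 16 and 22, so the goalkeeper's minimax is 16. These differ, so the equilibrium is in mixed strategies.
Let the kicker play left with probability p. The goalkeeper is indifferent when 16p + 8(1−p) = 8p + 22(1−p), giving p = 7/11.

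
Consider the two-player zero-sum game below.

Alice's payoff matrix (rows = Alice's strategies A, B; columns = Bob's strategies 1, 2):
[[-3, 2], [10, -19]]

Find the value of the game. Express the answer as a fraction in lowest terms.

-37/34

Row minima are -3 and -19, so Alice's maximin is -3; column maxima are 10 and 2, so Bob's minimax is 2. These differ, so the equilibrium is in mixed strategies.
Let Alice play A with probability p. Bob is indifferent when −3p + 10(1−p) = 2p − 19(1−p), giving p = 29/34.
Let Bob play 1 with probability q. Alice is indifferent when −3q + 2(1−q) = 10q − 19(1−q), giving q = 21/34.
The value is -3·(21/34) + (2)·(13/34) = -37/34.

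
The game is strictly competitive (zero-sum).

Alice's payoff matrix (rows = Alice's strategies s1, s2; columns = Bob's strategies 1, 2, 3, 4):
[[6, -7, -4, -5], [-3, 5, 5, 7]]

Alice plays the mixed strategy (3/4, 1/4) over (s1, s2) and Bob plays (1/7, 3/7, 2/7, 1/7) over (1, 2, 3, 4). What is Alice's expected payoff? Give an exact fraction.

-55/28

Against (1/7, 3/7, 2/7, 1/7), each row's expected payoff is s1: -4; s2: 29/7.
Taking the (3/4, 1/4)-weighted average: (3/4)·(-4) + (1/4)·(29/7) = -55/28.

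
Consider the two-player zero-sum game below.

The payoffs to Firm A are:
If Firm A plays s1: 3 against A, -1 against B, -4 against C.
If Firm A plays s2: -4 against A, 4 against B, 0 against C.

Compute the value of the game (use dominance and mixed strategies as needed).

-16/11

Column B is strictly dominated by C for Firm B (it gives Firm A more in every row).
The remaining 2×2 game on (s1, s2) × (A, C) has no saddle point. Let Firm A play s1 with probability p; indifference gives 3p − 4(1−p) = −4p, so p = 4/11.
Similarly Firm B's optimal q on A is 4/11, and the value is 3·(4/11) + (-4)·(7/11) = -16/11.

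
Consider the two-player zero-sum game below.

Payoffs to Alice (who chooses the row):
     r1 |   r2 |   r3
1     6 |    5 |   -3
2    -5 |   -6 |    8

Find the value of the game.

1

Column r1 is strictly dominated by r2 for Bob (it gives Alice more in every row).
The remaining 2×2 game on (1, 2) × (r2, r3) has no saddle point. Let Alice play 1 with probability p; indifference gives 5p − 6(1−p) = −3p + 8(1−p), so p = 7/11.
Similarly Bob's optimal q on r2 is 1/2, and the value is 5·(1/2) + (-3)·(1/2) = 1.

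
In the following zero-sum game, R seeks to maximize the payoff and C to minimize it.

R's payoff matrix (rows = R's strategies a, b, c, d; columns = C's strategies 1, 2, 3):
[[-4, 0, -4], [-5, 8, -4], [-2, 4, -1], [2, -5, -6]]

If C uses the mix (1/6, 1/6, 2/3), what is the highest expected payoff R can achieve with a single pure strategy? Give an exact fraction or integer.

-1/3

a: (-4)·(1/6) + (0)·(1/6) + (-4)·(2/3) = -10/3.
b: (-5)·(1/6) + (8)·(1/6) + (-4)·(2/3) = -13/6.
c: (-2)·(1/6) + (4)·(1/6) + (-1)·(2/3) = -1/3.
d: (2)·(1/6) + (-5)·(1/6) + (-6)·(2/3) = -9/2.
The best pure response is c with expected payoff -1/3.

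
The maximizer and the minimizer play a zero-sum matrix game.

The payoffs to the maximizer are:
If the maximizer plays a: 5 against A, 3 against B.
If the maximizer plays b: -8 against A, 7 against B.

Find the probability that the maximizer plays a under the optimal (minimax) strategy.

Row minima are 3 and -8, so the maximizer's maximin is 3; column maxima are 5 and 7, so the minimizer's minimax is 5. These differ, so the equilibrium is in mixed strategies.
Let the maximizer play a with probability p. The minimizer is indifferent when 5p − 8(1−p) = 3p + 7(1−p), giving p = 15/17.

15/17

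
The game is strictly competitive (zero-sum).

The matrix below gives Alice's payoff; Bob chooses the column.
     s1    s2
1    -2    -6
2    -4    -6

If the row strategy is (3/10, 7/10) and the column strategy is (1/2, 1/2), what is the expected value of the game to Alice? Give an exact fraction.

-47/10

Against (1/2, 1/2), each row's expected payoff is 1: -4; 2: -5.
Taking the (3/10, 7/10)-weighted average: (3/10)·(-4) + (7/10)·(-5) = -47/10.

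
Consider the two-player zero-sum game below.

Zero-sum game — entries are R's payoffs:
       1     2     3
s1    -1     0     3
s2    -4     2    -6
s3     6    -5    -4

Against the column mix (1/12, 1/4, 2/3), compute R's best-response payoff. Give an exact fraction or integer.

s1: (-1)·(1/12) + (0)·(1/4) + (3)·(2/3) = 23/12.
s2: (-4)·(1/12) + (2)·(1/4) + (-6)·(2/3) = -23/6.
s3: (6)·(1/12) + (-5)·(1/4) + (-4)·(2/3) = -41/12.
The best pure response is s1 with expected payoff 23/12.

23/12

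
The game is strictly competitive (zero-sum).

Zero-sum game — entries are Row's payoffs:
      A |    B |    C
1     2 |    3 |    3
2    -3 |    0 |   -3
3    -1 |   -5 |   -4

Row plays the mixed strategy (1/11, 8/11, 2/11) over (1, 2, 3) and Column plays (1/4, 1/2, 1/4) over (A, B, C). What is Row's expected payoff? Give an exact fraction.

Against (1/4, 1/2, 1/4), each row's expected payoff is 1: 11/4; 2: -3/2; 3: -15/4.
Taking the (1/11, 8/11, 2/11)-weighted average: (1/11)·(11/4) + (8/11)·(-3/2) + (2/11)·(-15/4) = -67/44.

-67/44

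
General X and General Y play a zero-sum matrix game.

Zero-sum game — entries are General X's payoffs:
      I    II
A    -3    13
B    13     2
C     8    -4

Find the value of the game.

Row C is strictly dominated by row B, so General X never plays it.
The remaining 2×2 game on (A, B) × (I, II) has no saddle point. Let General X play A with probability p; indifference gives −3p + 13(1−p) = 13p + 2(1−p), so p = 11/27.
Similarly General Y's optimal q on I is 11/27, and the value is -3·(11/27) + (13)·(16/27) = 175/27.

175/27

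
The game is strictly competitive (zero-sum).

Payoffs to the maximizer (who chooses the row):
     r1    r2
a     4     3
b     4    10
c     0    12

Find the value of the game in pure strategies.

Row minima: 3, 4, 0 → the maximizer's maximin is 4.
Column maxima: 4, 12 → the minimizer's minimax is 4.
They coincide at (b, r1), so the value is 4.

4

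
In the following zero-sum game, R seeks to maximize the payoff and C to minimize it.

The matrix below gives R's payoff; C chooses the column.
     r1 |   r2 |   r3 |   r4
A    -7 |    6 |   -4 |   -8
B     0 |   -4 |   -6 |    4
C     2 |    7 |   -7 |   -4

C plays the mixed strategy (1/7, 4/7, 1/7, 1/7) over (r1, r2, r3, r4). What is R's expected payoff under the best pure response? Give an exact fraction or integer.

19/7

A: (-7)·(1/7) + (6)·(4/7) + (-4)·(1/7) + (-8)·(1/7) = 5/7.
B: (0)·(1/7) + (-4)·(4/7) + (-6)·(1/7) + (4)·(1/7) = -18/7.
C: (2)·(1/7) + (7)·(4/7) + (-7)·(1/7) + (-4)·(1/7) = 19/7.
The best pure response is C with expected payoff 19/7.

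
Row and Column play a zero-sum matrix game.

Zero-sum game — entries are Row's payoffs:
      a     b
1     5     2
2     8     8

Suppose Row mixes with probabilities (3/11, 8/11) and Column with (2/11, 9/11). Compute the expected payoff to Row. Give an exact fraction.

788/121

Against (2/11, 9/11), each row's expected payoff is 1: 28/11; 2: 8.
Taking the (3/11, 8/11)-weighted average: (3/11)·(28/11) + (8/11)·(8) = 788/121.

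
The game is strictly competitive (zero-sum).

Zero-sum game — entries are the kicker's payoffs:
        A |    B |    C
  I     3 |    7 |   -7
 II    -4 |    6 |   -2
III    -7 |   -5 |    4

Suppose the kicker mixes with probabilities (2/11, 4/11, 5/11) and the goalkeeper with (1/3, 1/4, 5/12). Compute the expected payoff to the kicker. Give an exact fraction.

-151/132

Against (1/3, 1/4, 5/12), each row's expected payoff is I: -1/6; II: -2/3; III: -23/12.
Taking the (2/11, 4/11, 5/11)-weighted average: (2/11)·(-1/6) + (4/11)·(-2/3) + (5/11)·(-23/12) = -151/132.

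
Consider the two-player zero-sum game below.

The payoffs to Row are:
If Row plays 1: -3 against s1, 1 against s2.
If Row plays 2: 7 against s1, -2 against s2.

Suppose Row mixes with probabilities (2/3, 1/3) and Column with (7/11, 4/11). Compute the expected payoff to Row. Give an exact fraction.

Against (7/11, 4/11), each row's expected payoff is 1: -17/11; 2: 41/11.
Taking the (2/3, 1/3)-weighted average: (2/3)·(-17/11) + (1/3)·(41/11) = 7/33.

7/33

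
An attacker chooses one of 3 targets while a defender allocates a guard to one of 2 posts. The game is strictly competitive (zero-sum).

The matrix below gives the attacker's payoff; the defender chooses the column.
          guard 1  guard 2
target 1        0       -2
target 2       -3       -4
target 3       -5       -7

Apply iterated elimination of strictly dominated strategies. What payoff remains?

-2

Column guard 1 is strictly dominated by guard 2 for the defender (-2<0, -4<-3, -7<-5); eliminate guard 1.
Row target 2 is strictly dominated by row target 1 (-2>-4); eliminate target 2.
Row target 3 is strictly dominated by row target 1 (-2>-7); eliminate target 3.
Only (target 1, guard 2) remains, with payoff -2.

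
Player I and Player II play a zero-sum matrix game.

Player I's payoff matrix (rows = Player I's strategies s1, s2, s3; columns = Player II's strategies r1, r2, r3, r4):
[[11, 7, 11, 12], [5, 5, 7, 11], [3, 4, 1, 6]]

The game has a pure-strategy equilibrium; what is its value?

7

Row minima: 7, 5, 1 → Player I's maximin is 7.
Column maxima: 11, 7, 11, 12 → Player II's minimax is 7.
They coincide at (s1, r2), so the value is 7.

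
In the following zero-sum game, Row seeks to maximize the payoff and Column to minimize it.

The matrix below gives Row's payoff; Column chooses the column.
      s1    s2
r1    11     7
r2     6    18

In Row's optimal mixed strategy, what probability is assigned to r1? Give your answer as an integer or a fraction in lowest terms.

Row minima are 7 and 6, so Row's maximin is 7; column maxima are 11 and 18, so Column's minimax is 11. These differ, so the equilibrium is in mixed strategies.
Let Row play r1 with probability p. Column is indifferent when 11p + 6(1−p) = 7p + 18(1−p), giving p = 3/4.

3/4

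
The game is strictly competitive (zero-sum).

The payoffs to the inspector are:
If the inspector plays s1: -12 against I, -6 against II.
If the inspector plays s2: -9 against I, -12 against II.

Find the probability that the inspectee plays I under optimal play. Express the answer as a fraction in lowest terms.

2/3

Row minima are -12 and -12, so the inspector's maximin is -12; column maxima are -9 and -6, so the inspectee's minimax is -9. These differ, so the equilibrium is in mixed strategies.
Let the inspectee play I with probability q. The inspector is indifferent when −12q − 6(1−q) = −9q − 12(1−q), giving q = 2/3.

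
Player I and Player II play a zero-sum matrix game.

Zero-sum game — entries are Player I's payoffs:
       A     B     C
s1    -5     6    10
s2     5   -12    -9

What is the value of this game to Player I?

-15/14

Column C is strictly dominated by B for Player II (it gives Player I more in every row).
The remaining 2×2 game on (s1, s2) × (A, B) has no saddle point. Let Player I play s1 with probability p; indifference gives −5p + 5(1−p) = 6p − 12(1−p), so p = 17/28.
Similarly Player II's optimal q on A is 9/14, and the value is -5·(9/14) + (6)·(5/14) = -15/14.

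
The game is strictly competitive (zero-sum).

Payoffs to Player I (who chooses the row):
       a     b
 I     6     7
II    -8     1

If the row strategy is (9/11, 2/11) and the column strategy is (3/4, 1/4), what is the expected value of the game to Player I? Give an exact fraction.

179/44

Against (3/4, 1/4), each row's expected payoff is I: 25/4; II: -23/4.
Taking the (9/11, 2/11)-weighted average: (9/11)·(25/4) + (2/11)·(-23/4) = 179/44.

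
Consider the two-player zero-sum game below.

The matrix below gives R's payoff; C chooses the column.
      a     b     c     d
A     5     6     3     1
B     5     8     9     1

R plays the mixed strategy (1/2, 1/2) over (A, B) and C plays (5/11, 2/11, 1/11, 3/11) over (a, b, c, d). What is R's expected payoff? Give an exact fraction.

48/11

Against (5/11, 2/11, 1/11, 3/11), each row's expected payoff is A: 43/11; B: 53/11.
Taking the (1/2, 1/2)-weighted average: (1/2)·(43/11) + (1/2)·(53/11) = 48/11.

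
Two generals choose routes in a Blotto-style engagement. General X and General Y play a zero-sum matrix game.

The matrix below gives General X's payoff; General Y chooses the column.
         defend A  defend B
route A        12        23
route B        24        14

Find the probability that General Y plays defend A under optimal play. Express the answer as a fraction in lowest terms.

Row minima are 12 and 14, so General X's maximin is 14; column maxima are 24 and 23, so General Y's minimax is 23. These differ, so the equilibrium is in mixed strategies.
Let General Y play defend A with probability q. General X is indifferent when 12q + 23(1−q) = 24q + 14(1−q), giving q = 3/7.

3/7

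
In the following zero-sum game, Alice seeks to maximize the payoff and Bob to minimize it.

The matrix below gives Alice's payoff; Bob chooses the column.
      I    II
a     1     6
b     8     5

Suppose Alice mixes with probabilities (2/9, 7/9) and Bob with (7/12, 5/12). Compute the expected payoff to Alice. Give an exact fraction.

641/108

Against (7/12, 5/12), each row's expected payoff is a: 37/12; b: 27/4.
Taking the (2/9, 7/9)-weighted average: (2/9)·(37/12) + (7/9)·(27/4) = 641/108.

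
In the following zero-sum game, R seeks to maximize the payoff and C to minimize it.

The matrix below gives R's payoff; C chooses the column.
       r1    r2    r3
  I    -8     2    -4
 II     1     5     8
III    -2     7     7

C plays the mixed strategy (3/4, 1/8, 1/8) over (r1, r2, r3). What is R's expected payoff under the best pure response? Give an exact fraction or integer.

I: (-8)·(3/4) + (2)·(1/8) + (-4)·(1/8) = -25/4.
II: (1)·(3/4) + (5)·(1/8) + (8)·(1/8) = 19/8.
III: (-2)·(3/4) + (7)·(1/8) + (7)·(1/8) = 1/4.
The best pure response is II with expected payoff 19/8.

19/8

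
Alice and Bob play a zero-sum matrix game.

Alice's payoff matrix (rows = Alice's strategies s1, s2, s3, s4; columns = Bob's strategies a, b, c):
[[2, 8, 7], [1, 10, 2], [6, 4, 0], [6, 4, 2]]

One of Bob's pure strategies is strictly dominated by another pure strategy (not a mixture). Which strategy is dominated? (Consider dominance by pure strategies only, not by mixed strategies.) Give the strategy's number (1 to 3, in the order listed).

2

Bob prefers columns that give Alice less. Compare b with c: 7 < 8, 2 < 10, 0 < 4, 2 < 4.
So c strictly dominates b for Bob; b is strictly dominated.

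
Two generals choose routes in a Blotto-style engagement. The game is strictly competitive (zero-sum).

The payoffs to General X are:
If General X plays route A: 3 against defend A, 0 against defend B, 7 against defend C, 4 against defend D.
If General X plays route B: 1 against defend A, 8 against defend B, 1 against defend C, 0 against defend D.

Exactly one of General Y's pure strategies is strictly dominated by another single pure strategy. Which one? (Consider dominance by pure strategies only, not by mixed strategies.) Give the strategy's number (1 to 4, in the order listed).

General Y prefers columns that give General X less. Compare defend C with defend D: 4 < 7, 0 < 1.
So defend D strictly dominates defend C for General Y; defend C is strictly dominated.

3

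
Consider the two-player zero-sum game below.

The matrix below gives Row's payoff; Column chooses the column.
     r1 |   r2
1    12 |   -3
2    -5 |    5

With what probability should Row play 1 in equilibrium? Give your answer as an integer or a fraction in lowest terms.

Row minima are -3 and -5, so Row's maximin is -3; column maxima are 12 and 5, so Column's minimax is 5. These differ, so the equilibrium is in mixed strategies.
Let Row play 1 with probability p. Column is indifferent when 12p − 5(1−p) = −3p + 5(1−p), giving p = 2/5.

2/5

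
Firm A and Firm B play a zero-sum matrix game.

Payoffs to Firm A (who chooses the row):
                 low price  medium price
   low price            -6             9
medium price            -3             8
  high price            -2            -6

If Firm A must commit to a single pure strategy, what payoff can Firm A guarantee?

The worst-case payoff for each row is low price: -6, medium price: -3, high price: -6.
The best of these is -3.

-3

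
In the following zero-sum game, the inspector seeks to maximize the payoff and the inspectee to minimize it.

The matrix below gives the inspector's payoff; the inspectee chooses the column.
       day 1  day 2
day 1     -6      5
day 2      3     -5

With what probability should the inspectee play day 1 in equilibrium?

10/19

Row minima are -6 and -5, so the inspector's maximin is -5; column maxima are 3 and 5, so the inspectee's minimax is 3. These differ, so the equilibrium is in mixed strategies.
Let the inspectee play day 1 with probability q. The inspector is indifferent when −6q + 5(1−q) = 3q − 5(1−q), giving q = 10/19.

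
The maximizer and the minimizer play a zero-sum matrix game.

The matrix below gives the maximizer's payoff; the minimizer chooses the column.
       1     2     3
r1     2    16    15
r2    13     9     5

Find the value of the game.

185/21

Column 2 is strictly dominated by 3 for the minimizer (it gives the maximizer more in every row).
The remaining 2×2 game on (r1, r2) × (1, 3) has no saddle point. Let the maximizer play r1 with probability p; indifference gives 2p + 13(1−p) = 15p + 5(1−p), so p = 8/21.
Similarly the minimizer's optimal q on 1 is 10/21, and the value is 2·(10/21) + (15)·(11/21) = 185/21.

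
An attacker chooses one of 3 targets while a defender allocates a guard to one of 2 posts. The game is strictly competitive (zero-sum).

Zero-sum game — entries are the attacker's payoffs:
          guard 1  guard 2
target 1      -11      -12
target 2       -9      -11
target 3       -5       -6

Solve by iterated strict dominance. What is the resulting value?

Column guard 1 is strictly dominated by guard 2 for the defender (-12<-11, -11<-9, -6<-5); eliminate guard 1.
Row target 2 is strictly dominated by row target 3 (-6>-11); eliminate target 2.
Row target 1 is strictly dominated by row target 3 (-6>-12); eliminate target 1.
Only (target 3, guard 2) remains, with payoff -6.

-6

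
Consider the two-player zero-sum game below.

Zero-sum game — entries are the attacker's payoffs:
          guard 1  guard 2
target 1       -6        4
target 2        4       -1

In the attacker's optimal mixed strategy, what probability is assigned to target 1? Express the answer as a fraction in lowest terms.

1/3

Row minima are -6 and -1, so the attacker's maximin is -1; column maxima are 4 and 4, so the defender's minimax is 4. These differ, so the equilibrium is in mixed strategies.
Let the attacker play target 1 with probability p. The defender is indifferent when −6p + 4(1−p) = 4p − (1−p), giving p = 1/3.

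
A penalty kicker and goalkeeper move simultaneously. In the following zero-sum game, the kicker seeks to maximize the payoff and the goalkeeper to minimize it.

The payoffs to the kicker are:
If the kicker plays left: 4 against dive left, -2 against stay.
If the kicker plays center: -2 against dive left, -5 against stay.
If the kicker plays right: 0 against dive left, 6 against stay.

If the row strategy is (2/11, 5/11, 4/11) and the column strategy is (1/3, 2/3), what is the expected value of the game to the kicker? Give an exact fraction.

-4/11

Against (1/3, 2/3), each row's expected payoff is left: 0; center: -4; right: 4.
Taking the (2/11, 5/11, 4/11)-weighted average: (2/11)·(0) + (5/11)·(-4) + (4/11)·(4) = -4/11.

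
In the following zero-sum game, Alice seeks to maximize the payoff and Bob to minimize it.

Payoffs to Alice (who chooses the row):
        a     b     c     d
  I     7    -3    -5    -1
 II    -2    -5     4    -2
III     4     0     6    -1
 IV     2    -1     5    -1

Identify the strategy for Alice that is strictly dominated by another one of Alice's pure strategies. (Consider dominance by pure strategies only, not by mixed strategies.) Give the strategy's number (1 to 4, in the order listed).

2

Compare II with III: 4 > -2, 0 > -5, 6 > 4, -1 > -2.
So III strictly dominates II for Alice; II is strictly dominated.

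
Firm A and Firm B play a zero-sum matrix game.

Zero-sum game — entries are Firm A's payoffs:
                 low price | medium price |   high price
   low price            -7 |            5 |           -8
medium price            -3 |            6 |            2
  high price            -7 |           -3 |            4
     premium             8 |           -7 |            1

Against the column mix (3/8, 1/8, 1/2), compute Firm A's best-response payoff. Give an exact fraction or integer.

21/8

low price: (-7)·(3/8) + (5)·(1/8) + (-8)·(1/2) = -6.
medium price: (-3)·(3/8) + (6)·(1/8) + (2)·(1/2) = 5/8.
high price: (-7)·(3/8) + (-3)·(1/8) + (4)·(1/2) = -1.
premium: (8)·(3/8) + (-7)·(1/8) + (1)·(1/2) = 21/8.
The best pure response is premium with expected payoff 21/8.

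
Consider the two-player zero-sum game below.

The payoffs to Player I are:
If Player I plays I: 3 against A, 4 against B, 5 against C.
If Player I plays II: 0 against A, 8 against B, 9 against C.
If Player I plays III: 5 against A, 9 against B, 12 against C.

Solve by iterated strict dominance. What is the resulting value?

5

Column C is strictly dominated by A for Player II (3<5, 0<9, 5<12); eliminate C.
Row II is strictly dominated by row III (5>0, 9>8); eliminate II.
Row I is strictly dominated by row III (5>3, 9>4); eliminate I.
Column B is strictly dominated by A for Player II (5<9); eliminate B.
Only (III, A) remains, with payoff 5.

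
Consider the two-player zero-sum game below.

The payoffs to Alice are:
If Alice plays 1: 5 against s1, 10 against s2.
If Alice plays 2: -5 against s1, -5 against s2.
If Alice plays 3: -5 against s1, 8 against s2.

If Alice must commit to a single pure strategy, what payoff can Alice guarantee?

The worst-case payoff for each row is 1: 5, 2: -5, 3: -5.
The best of these is 5.

5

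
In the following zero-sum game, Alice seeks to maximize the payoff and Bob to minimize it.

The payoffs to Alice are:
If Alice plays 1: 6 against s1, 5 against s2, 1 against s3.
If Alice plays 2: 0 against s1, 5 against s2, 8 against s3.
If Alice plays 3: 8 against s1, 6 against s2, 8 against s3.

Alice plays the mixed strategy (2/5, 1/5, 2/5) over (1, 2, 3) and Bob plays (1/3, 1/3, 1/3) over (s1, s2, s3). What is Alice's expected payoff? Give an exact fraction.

Against (1/3, 1/3, 1/3), each row's expected payoff is 1: 4; 2: 13/3; 3: 22/3.
Taking the (2/5, 1/5, 2/5)-weighted average: (2/5)·(4) + (1/5)·(13/3) + (2/5)·(22/3) = 27/5.

27/5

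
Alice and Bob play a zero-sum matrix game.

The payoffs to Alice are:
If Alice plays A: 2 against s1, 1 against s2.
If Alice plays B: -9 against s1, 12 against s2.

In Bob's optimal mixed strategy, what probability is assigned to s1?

Row minima are 1 and -9, so Alice's maximin is 1; column maxima are 2 and 12, so Bob's minimax is 2. These differ, so the equilibrium is in mixed strategies.
Let Bob play s1 with probability q. Alice is indifferent when 2q + (1−q) = −9q + 12(1−q), giving q = 1/2.

1/2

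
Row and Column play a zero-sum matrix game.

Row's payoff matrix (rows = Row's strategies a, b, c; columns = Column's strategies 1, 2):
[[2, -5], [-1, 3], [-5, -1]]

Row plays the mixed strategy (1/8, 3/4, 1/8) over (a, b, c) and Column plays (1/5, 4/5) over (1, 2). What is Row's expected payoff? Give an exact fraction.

39/40

Against (1/5, 4/5), each row's expected payoff is a: -18/5; b: 11/5; c: -9/5.
Taking the (1/8, 3/4, 1/8)-weighted average: (1/8)·(-18/5) + (3/4)·(11/5) + (1/8)·(-9/5) = 39/40.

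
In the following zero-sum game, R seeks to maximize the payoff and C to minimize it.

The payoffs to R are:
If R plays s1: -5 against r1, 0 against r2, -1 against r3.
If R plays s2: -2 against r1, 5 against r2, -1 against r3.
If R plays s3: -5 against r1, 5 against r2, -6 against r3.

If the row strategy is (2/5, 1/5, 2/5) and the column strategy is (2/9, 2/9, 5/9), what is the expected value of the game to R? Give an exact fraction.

-89/45

Against (2/9, 2/9, 5/9), each row's expected payoff is s1: -5/3; s2: 1/9; s3: -10/3.
Taking the (2/5, 1/5, 2/5)-weighted average: (2/5)·(-5/3) + (1/5)·(1/9) + (2/5)·(-10/3) = -89/45.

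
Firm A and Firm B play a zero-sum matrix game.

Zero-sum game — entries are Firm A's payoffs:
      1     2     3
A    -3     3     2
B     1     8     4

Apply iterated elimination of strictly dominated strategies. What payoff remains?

Column 3 is strictly dominated by 1 for Firm B (-3<2, 1<4); eliminate 3.
Column 2 is strictly dominated by 1 for Firm B (-3<3, 1<8); eliminate 2.
Row A is strictly dominated by row B (1>-3); eliminate A.
Only (B, 1) remains, with payoff 1.

1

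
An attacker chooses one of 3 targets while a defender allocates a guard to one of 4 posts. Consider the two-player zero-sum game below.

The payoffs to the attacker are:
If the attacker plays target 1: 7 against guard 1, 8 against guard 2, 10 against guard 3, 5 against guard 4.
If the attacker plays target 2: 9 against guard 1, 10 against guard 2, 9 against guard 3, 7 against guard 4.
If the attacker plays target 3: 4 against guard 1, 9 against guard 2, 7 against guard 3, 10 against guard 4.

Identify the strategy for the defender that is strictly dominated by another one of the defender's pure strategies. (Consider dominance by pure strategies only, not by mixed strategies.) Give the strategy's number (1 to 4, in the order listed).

2

The defender prefers columns that give the attacker less. Compare guard 2 with guard 1: 7 < 8, 9 < 10, 4 < 9.
So guard 1 strictly dominates guard 2 for the defender; guard 2 is strictly dominated.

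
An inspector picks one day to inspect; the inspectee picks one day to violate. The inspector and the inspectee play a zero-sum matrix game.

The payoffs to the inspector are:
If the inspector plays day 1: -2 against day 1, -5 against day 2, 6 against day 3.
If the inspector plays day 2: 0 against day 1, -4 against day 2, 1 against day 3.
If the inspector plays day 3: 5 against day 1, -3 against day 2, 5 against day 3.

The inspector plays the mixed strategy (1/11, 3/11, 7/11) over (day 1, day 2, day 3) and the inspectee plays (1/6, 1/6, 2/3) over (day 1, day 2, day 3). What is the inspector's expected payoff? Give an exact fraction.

Against (1/6, 1/6, 2/3), each row's expected payoff is day 1: 17/6; day 2: 0; day 3: 11/3.
Taking the (1/11, 3/11, 7/11)-weighted average: (1/11)·(17/6) + (3/11)·(0) + (7/11)·(11/3) = 57/22.

57/22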